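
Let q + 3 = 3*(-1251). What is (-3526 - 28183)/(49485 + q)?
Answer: -31709/45729 ≈ -0.69341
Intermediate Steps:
q = -3756 (q = -3 + 3*(-1251) = -3 - 3753 = -3756)
(-3526 - 28183)/(49485 + q) = (-3526 - 28183)/(49485 - 3756) = -31709/45729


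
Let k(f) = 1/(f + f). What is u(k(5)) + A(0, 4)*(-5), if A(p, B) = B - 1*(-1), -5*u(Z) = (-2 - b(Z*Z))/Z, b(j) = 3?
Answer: -15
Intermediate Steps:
k(f) = 1/(2*f)
u(Z) = 1/Z (u(Z) = -(-2 - 1*3)/(5*Z) = -(-2 - 3)/(5*Z) = -(-1)/Z = 1/Z)
A(p, B) = 1 + B (A(p, B) = B + 1 = 1 + B)
u(k(5)) + A(0, 4)*(-5) = 1/((½)/5) + (1 + 4)*(-5) = 1/((½)*(⅕)) + 5*(-5) = 1/(⅒) - 25 = 10 - 25 = -15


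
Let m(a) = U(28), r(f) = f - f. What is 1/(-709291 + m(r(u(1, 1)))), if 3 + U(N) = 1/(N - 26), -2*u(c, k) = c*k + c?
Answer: -2/1418587 ≈ -1.4099e-6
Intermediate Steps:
u(c, k) = -c/2 - c*k/2 (u(c, k) = -(c*k + c)/2 = -(c + c*k)/2 = -c/2 - c*k/2)
U(N) = -3 + 1/(-26 + N) (U(N) = -3 + 1/(N - 26) = -3 + 1/(-26 + N))
r(f) = 0
m(a) = -5/2 (m(a) = (79 - 3*28)/(-26 + 28) = (79 - 84)/2 = (1/2)*(-5) = -5/2)
1/(-709291 + m(r(u(1, 1)))) = 1/(-709291 - 5/2) = 1/(-1418587/2) = -2/1418587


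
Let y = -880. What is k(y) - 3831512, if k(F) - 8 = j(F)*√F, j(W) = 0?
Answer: -3831504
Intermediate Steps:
k(F) = 8 (k(F) = 8 + 0*√F = 8 + 0 = 8)
k(y) - 3831512 = 8 - 3831512 = -3831504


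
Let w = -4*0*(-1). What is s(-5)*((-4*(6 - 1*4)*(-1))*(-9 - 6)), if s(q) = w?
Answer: 0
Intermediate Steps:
w = 0 (w = 0*(-1) = 0)
s(q) = 0
s(-5)*((-4*(6 - 1*4)*(-1))*(-9 - 6)) = 0*((-4*(6 - 1*4)*(-1))*(-9 - 6)) = 0*((-4*(6 - 4)*(-1))*(-15)) = 0*((-4*2*(-1))*(-15)) = 0*(-8*(-1)*(-15)) = 0*(8*(-15)) = 0*(-120) = 0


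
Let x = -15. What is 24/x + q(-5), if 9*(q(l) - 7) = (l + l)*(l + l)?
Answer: 743/45 ≈ 16.511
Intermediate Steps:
q(l) = 7 + 4*l**2/9 (q(l) = 7 + ((l + l)*(l + l))/9 = 7 + ((2*l)*(2*l))/9 = 7 + (4*l**2)/9 = 7 + 4*l**2/9)
24/x + q(-5) = 24/(-15) + (7 + (4/9)*(-5)**2) = -1/15*24 + (7 + (4/9)*25) = -8/5 + (7 + 100/9) = -8/5 + 163/9 = 743/45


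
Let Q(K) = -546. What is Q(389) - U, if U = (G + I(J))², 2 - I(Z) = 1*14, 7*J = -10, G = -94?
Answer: -11782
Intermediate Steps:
J = -10/7 (J = (⅐)*(-10) = -10/7 ≈ -1.4286)
I(Z) = -12 (I(Z) = 2 - 14 = -12)
U = 11236 (U = (-94 - 12)² = (-106)² = 11236)
Q(389) - U = -546 - 1*11236 = -546 - 11236 = -11782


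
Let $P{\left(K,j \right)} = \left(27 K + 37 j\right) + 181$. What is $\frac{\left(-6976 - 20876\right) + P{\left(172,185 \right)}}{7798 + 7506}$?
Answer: $- \frac{8091}{7652} \approx -1.0574$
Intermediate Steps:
$P{\left(K,j \right)} = 181 + 27 K + 37 j$
$\frac{\left(-6976 - 20876\right) + P{\left(172,185 \right)}}{7798 + 7506} = \frac{\left(-6976 - 20876\right) + \left(181 + 27 \cdot 172 + 37 \cdot 185\right)}{7798 + 7506} = \frac{\left(-6976 - 20876\right) + \left(181 + 4644 + 6845\right)}{15304} = \left(-27852 + 11670\right) \frac{1}{15304} = \left(-16182\right) \frac{1}{15304} = - \frac{8091}{7652}$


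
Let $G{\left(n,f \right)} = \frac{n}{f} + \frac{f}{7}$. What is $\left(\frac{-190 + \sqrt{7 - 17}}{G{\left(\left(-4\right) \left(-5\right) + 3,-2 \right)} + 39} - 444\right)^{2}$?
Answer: $\frac{3280387224}{16129} - \frac{4811072 i \sqrt{10}}{145161} \approx 2.0338 \cdot 10^{5} - 104.81 i$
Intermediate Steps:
$G{\left(n,f \right)} = \frac{f}{7} + \frac{n}{f}$ ($G{\left(n,f \right)} = \frac{n}{f} + f \frac{1}{7} = \frac{n}{f} + \frac{f}{7} = \frac{f}{7} + \frac{n}{f}$)
$\left(\frac{-190 + \sqrt{7 - 17}}{G{\left(\left(-4\right) \left(-5\right) + 3,-2 \right)} + 39} - 444\right)^{2} = \left(\frac{-190 + \sqrt{7 - 17}}{\left(\frac{1}{7} \left(-2\right) + \frac{\left(-4\right) \left(-5\right) + 3}{-2}\right) + 39} - 444\right)^{2} = \left(\frac{-190 + \sqrt{-10}}{\left(- \frac{2}{7} + \left(20 + 3\right) \left(- \frac{1}{2}\right)\right) + 39} - 444\right)^{2} = \left(\frac{-190 + i \sqrt{10}}{\left(- \frac{2}{7} + 23 \left(- \frac{1}{2}\right)\right) + 39} - 444\right)^{2} = \left(\frac{-190 + i \sqrt{10}}{\left(- \frac{2}{7} - \frac{23}{2}\right) + 39} - 444\right)^{2} = \left(\frac{-190 + i \sqrt{10}}{- \frac{165}{14} + 39} - 444\right)^{2} = \left(\frac{-190 + i \sqrt{10}}{\frac{381}{14}} - 444\right)^{2} = \left(\left(-190 + i \sqrt{10}\right) \frac{14}{381} - 444\right)^{2} = \left(\left(- \frac{2660}{381} + \frac{14 i \sqrt{10}}{381}\right) - 444\right)^{2} = \left(- \frac{171824}{381} + \frac{14 i \sqrt{10}}{381}\right)^{2}$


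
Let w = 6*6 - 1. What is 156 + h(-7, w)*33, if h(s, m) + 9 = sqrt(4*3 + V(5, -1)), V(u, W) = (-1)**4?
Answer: -141 + 33*sqrt(13) ≈ -22.017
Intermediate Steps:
w = 35 (w = 36 - 1 = 35)
V(u, W) = 1
h(s, m) = -9 + sqrt(13) (h(s, m) = -9 + sqrt(4*3 + 1) = -9 + sqrt(12 + 1) = -9 + sqrt(13))
156 + h(-7, w)*33 = 156 + (-9 + sqrt(13))*33 = 156 + (-297 + 33*sqrt(13)) = -141 + 33*sqrt(13)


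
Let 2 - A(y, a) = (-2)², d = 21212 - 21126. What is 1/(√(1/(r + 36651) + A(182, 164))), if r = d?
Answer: -I*√2699177601/73473 ≈ -0.70711*I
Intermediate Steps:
d = 86
A(y, a) = -2 (A(y, a) = 2 - 1*(-2)² = 2 - 1*4 = 2 - 4 = -2)
r = 86
1/(√(1/(r + 36651) + A(182, 164))) = 1/(√(1/(86 + 36651) - 2)) = 1/(√(1/36737 - 2)) = 1/(√(-73473/36737)) = 1/(I*√2699177601/36737) = -I*√2699177601/73473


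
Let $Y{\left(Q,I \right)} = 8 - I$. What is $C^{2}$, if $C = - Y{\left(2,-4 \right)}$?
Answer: $144$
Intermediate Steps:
$C = -12$ ($C = - (8 - -4) = - (8 + 4) = \left(-1\right) 12 = -12$)
$C^{2} = \left(-12\right)^{2} = 144$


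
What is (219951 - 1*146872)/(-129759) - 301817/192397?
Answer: -53223652466/24965242323 ≈ -2.1319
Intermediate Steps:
(219951 - 1*146872)/(-129759) - 301817/192397 = (219951 - 146872)*(-1/129759) - 301817*1/192397 = 73079*(-1/129759) - 301817/192397 = -73079/129759 - 301817/192397 = -53223652466/24965242323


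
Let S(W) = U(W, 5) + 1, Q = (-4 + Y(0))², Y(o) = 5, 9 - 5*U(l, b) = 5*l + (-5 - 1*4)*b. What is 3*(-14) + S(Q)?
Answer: -156/5 ≈ -31.200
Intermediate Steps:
U(l, b) = 9/5 - l + 9*b/5 (U(l, b) = 9/5 - (5*l + (-5 - 1*4)*b)/5 = 9/5 - (5*l + (-5 - 4)*b)/5 = 9/5 - (5*l - 9*b)/5 = 9/5 - (-9*b + 5*l)/5 = 9/5 + (-l + 9*b/5) = 9/5 - l + 9*b/5)
Q = 1 (Q = (-4 + 5)² = 1² = 1)
S(W) = 59/5 - W (S(W) = (9/5 - W + (9/5)*5) + 1 = (9/5 - W + 9) + 1 = (54/5 - W) + 1 = 59/5 - W)
3*(-14) + S(Q) = 3*(-14) + (59/5 - 1*1) = -42 + (59/5 - 1) = -42 + 54/5 = -156/5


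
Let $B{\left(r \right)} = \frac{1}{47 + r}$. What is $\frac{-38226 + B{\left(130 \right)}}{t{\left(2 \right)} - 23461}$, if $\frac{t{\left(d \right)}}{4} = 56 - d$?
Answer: $\frac{6766001}{4114365} \approx 1.6445$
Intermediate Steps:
$t{\left(d \right)} = 224 - 4 d$ ($t{\left(d \right)} = 4 \left(56 - d\right) = 224 - 4 d$)
$\frac{-38226 + B{\left(130 \right)}}{t{\left(2 \right)} - 23461} = \frac{-38226 + \frac{1}{47 + 130}}{\left(224 - 8\right) - 23461} = \frac{-38226 + \frac{1}{177}}{\left(224 - 8\right) - 23461} = \frac{-38226 + \frac{1}{177}}{216 - 23461} = - \frac{6766001}{177 \left(-23245\right)} = \left(- \frac{6766001}{177}\right) \left(- \frac{1}{23245}\right) = \frac{6766001}{4114365}$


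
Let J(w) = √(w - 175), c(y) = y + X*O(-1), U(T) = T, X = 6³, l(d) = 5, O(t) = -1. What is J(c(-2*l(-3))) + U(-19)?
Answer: -19 + I*√401 ≈ -19.0 + 20.025*I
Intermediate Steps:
X = 216
c(y) = -216 + y (c(y) = y + 216*(-1) = y - 216 = -216 + y)
J(w) = √(-175 + w)
J(c(-2*l(-3))) + U(-19) = √(-175 + (-216 - 2*5)) - 19 = √(-175 + (-216 - 10)) - 19 = √(-175 - 226) - 19 = √(-401) - 19 = I*√401 - 19 = -19 + I*√401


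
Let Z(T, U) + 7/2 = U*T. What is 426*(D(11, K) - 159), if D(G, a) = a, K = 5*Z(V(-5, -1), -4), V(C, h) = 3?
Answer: -100749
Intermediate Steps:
Z(T, U) = -7/2 + T*U (Z(T, U) = -7/2 + U*T = -7/2 + T*U)
K = -155/2 (K = 5*(-7/2 + 3*(-4)) = 5*(-7/2 - 12) = 5*(-31/2) = -155/2 ≈ -77.500)
426*(D(11, K) - 159) = 426*(-155/2 - 159) = 426*(-473/2) = -100749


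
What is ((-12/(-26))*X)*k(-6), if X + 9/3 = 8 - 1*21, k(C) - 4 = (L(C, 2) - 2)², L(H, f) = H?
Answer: -6528/13 ≈ -502.15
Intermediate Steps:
k(C) = 4 + (-2 + C)² (k(C) = 4 + (C - 2)² = 4 + (-2 + C)²)
X = -16 (X = -3 + (8 - 1*21) = -3 + (8 - 21) = -3 - 13 = -16)
((-12/(-26))*X)*k(-6) = (-12/(-26)*(-16))*(4 + (-2 - 6)²) = (-12*(-1/26)*(-16))*(4 + (-8)²) = ((6/13)*(-16))*(4 + 64) = -96/13*68 = -6528/13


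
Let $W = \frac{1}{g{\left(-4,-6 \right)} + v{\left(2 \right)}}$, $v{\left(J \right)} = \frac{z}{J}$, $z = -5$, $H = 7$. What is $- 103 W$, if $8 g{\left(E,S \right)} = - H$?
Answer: $\frac{824}{27} \approx 30.519$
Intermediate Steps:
$g{\left(E,S \right)} = - \frac{7}{8}$ ($g{\left(E,S \right)} = \frac{\left(-1\right) 7}{8} = \frac{1}{8} \left(-7\right) = - \frac{7}{8}$)
$v{\left(J \right)} = - \frac{5}{J}$
$W = - \frac{8}{27}$ ($W = \frac{1}{- \frac{7}{8} - \frac{5}{2}} = \frac{1}{- \frac{27}{8}} = - \frac{8}{27} \approx -0.2963$)
$- 103 W = \left(-103\right) \left(- \frac{8}{27}\right) = \frac{824}{27}$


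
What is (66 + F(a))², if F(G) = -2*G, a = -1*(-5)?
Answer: 3136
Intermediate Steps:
a = 5
(66 + F(a))² = (66 - 2*5)² = (66 - 10)² = 56² = 3136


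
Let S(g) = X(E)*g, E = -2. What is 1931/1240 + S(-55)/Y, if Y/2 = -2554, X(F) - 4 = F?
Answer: 2499987/1583480 ≈ 1.5788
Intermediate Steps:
X(F) = 4 + F
Y = -5108 (Y = 2*(-2554) = -5108)
S(g) = 2*g (S(g) = (4 - 2)*g = 2*g)
1931/1240 + S(-55)/Y = 1931/1240 + (2*(-55))/(-5108) = 1931*(1/1240) - 110*(-1/5108) = 1931/1240 + 55/2554 = 2499987/1583480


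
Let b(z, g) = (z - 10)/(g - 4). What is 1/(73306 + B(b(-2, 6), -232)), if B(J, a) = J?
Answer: 1/73300 ≈ 1.3643e-5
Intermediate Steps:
b(z, g) = (-10 + z)/(-4 + g)
1/(73306 + B(b(-2, 6), -232)) = 1/(73306 + (-10 - 2)/(-4 + 6)) = 1/(73306 - 12/2) = 1/(73306 + (½)*(-12)) = 1/(73306 - 6) = 1/73300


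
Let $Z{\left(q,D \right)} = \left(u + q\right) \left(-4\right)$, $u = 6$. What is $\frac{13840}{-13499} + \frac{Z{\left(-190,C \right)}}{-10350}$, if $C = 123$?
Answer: $- \frac{3329984}{3037275} \approx -1.0964$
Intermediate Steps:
$Z{\left(q,D \right)} = -24 - 4 q$ ($Z{\left(q,D \right)} = \left(6 + q\right) \left(-4\right) = -24 - 4 q$)
$\frac{13840}{-13499} + \frac{Z{\left(-190,C \right)}}{-10350} = \frac{13840}{-13499} + \frac{-24 - -760}{-10350} = 13840 \left(- \frac{1}{13499}\right) + \left(-24 + 760\right) \left(- \frac{1}{10350}\right) = - \frac{13840}{13499} + 736 \left(- \frac{1}{10350}\right) = - \frac{13840}{13499} - \frac{16}{225} = - \frac{3329984}{3037275}$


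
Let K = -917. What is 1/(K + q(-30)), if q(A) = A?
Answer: -1/947 ≈ -0.0010560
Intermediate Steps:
1/(K + q(-30)) = 1/(-917 - 30) = 1/(-947) = -1/947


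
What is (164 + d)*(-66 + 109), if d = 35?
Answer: 8557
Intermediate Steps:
(164 + d)*(-66 + 109) = (164 + 35)*(-66 + 109) = 199*43 = 8557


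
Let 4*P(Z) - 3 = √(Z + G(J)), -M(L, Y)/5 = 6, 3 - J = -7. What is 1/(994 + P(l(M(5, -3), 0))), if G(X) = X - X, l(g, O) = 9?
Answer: 2/1991 ≈ 0.0010045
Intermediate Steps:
J = 10 (J = 3 - 1*(-7) = 3 + 7 = 10)
M(L, Y) = -30 (M(L, Y) = -5*6 = -30)
G(X) = 0
P(Z) = ¾ + √Z/4 (P(Z) = ¾ + √(Z + 0)/4 = ¾ + √Z/4)
1/(994 + P(l(M(5, -3), 0))) = 1/(994 + (¾ + √9/4)) = 1/(994 + (¾ + (¼)*3)) = 1/(994 + (¾ + ¾)) = 1/(994 + 3/2) = 1/(1991/2) = 2/1991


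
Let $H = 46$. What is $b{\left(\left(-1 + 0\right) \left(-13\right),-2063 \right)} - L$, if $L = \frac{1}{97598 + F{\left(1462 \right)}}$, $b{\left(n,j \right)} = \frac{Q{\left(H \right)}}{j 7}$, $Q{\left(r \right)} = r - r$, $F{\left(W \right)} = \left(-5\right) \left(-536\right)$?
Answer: $- \frac{1}{100278} \approx -9.9723 \cdot 10^{-6}$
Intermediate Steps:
$F{\left(W \right)} = 2680$
$Q{\left(r \right)} = 0$
$b{\left(n,j \right)} = 0$ ($b{\left(n,j \right)} = \frac{0}{j 7} = \frac{0}{7 j} = 0 \frac{1}{7 j} = 0$)
$L = \frac{1}{100278}$ ($L = \frac{1}{97598 + 2680} = \frac{1}{100278} \approx 9.9723 \cdot 10^{-6}$)
$b{\left(\left(-1 + 0\right) \left(-13\right),-2063 \right)} - L = 0 - \frac{1}{100278} = - \frac{1}{100278}$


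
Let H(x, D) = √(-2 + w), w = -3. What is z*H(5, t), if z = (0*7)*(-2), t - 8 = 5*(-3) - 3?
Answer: 0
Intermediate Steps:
t = -10 (t = 8 + (5*(-3) - 3) = 8 + (-15 - 3) = 8 - 18 = -10)
H(x, D) = I*√5 (H(x, D) = √(-2 - 3) = √(-5) = I*√5)
z = 0 (z = 0*(-2) = 0)
z*H(5, t) = 0*(I*√5) = 0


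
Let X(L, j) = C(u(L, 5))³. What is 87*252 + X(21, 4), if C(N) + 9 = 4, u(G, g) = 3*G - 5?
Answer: 21799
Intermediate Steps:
u(G, g) = -5 + 3*G
C(N) = -5 (C(N) = -9 + 4 = -5)
X(L, j) = -125 (X(L, j) = (-5)³ = -125)
87*252 + X(21, 4) = 87*252 - 125 = 21924 - 125 = 21799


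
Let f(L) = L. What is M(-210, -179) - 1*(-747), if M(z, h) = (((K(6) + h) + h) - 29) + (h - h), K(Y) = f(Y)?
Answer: 366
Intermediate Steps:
K(Y) = Y
M(z, h) = -23 + 2*h (M(z, h) = (((6 + h) + h) - 29) + (h - h) = ((6 + 2*h) - 29) + 0 = (-23 + 2*h) + 0 = -23 + 2*h)
M(-210, -179) - 1*(-747) = (-23 + 2*(-179)) - 1*(-747) = (-23 - 358) + 747 = -381 + 747 = 366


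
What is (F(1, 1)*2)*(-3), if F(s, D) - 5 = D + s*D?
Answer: -42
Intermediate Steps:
F(s, D) = 5 + D + D*s (F(s, D) = 5 + (D + s*D) = 5 + (D + D*s) = 5 + D + D*s)
(F(1, 1)*2)*(-3) = ((5 + 1 + 1*1)*2)*(-3) = ((5 + 1 + 1)*2)*(-3) = (7*2)*(-3) = 14*(-3) = -42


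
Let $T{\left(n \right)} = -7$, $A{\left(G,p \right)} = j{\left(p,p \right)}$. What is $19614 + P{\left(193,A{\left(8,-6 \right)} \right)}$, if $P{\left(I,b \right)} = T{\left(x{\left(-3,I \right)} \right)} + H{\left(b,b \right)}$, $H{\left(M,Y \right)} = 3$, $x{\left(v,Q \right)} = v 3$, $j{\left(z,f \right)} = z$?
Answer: $19610$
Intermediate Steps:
$x{\left(v,Q \right)} = 3 v$
$A{\left(G,p \right)} = p$
$P{\left(I,b \right)} = -4$ ($P{\left(I,b \right)} = -7 + 3 = -4$)
$19614 + P{\left(193,A{\left(8,-6 \right)} \right)} = 19614 - 4 = 19610$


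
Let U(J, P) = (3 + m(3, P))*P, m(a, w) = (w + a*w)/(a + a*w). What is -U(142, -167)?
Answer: 180527/249 ≈ 725.01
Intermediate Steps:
m(a, w) = (w + a*w)/(a + a*w)
U(J, P) = P*(3 + 4*P/(3*(1 + P))) (U(J, P) = (3 + P*(1 + 3)/(3*(1 + P)))*P = (3 + P*(1/3)*4/(1 + P))*P = (3 + 4*P/(3*(1 + P)))*P = P*(3 + 4*P/(3*(1 + P))))
-U(142, -167) = -(-167)*(9 + 13*(-167))/(3*(1 - 167)) = -(-167)*(9 - 2171)/(3*(-166)) = -(-167)*(-1)*(-2162)/(3*166) = -1*(-180527/249) = 180527/249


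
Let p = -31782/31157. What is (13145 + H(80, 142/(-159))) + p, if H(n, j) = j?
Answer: 65110366003/4953963 ≈ 13143.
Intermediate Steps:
p = -31782/31157 (p = -31782*1/31157 = -31782/31157 ≈ -1.0201)
(13145 + H(80, 142/(-159))) + p = (13145 + 142/(-159)) - 31782/31157 = (13145 + 142*(-1/159)) - 31782/31157 = (13145 - 142/159) - 31782/31157 = 2089913/159 - 31782/31157 = 65110366003/4953963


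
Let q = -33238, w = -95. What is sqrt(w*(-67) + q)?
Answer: I*sqrt(26873) ≈ 163.93*I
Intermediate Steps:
sqrt(w*(-67) + q) = sqrt(-95*(-67) - 33238) = sqrt(6365 - 33238) = sqrt(-26873) = I*sqrt(26873)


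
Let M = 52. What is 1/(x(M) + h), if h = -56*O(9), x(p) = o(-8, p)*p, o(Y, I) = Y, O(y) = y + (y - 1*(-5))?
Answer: -1/1704 ≈ -0.00058685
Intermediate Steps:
O(y) = 5 + 2*y (O(y) = y + (y + 5) = y + (5 + y) = 5 + 2*y)
x(p) = -8*p
h = -1288 (h = -56*(5 + 2*9) = -56*(5 + 18) = -56*23 = -1288)
1/(x(M) + h) = 1/(-8*52 - 1288) = 1/(-416 - 1288) = 1/(-1704) = -1/1704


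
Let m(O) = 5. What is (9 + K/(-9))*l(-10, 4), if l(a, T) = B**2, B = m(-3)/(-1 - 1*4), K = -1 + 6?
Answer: 76/9 ≈ 8.4444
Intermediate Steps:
K = 5
B = -1 (B = 5/(-1 - 1*4) = 5/(-1 - 4) = 5/(-5) = 5*(-1/5) = -1)
l(a, T) = 1 (l(a, T) = (-1)**2 = 1)
(9 + K/(-9))*l(-10, 4) = (9 + 5/(-9))*1 = (9 + 5*(-1/9))*1 = (9 - 5/9)*1 = (76/9)*1 = 76/9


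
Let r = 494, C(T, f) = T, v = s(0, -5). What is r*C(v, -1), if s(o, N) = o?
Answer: 0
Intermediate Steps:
v = 0
r*C(v, -1) = 494*0 = 0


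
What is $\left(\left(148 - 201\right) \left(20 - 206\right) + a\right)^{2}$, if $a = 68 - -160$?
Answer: $101727396$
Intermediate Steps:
$a = 228$ ($a = 68 + 160 = 228$)
$\left(\left(148 - 201\right) \left(20 - 206\right) + a\right)^{2} = \left(\left(148 - 201\right) \left(20 - 206\right) + 228\right)^{2} = \left(\left(-53\right) \left(-186\right) + 228\right)^{2} = \left(9858 + 228\right)^{2} = 10086^{2} = 101727396$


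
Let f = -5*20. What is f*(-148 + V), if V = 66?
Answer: 8200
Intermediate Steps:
f = -100
f*(-148 + V) = -100*(-148 + 66) = -100*(-82) = 8200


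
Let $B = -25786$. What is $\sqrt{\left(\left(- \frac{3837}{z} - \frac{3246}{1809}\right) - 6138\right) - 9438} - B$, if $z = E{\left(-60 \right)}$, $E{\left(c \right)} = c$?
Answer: $25786 + \frac{i \sqrt{62677482605}}{2010} \approx 25786.0 + 124.55 i$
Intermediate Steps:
$z = -60$
$\sqrt{\left(\left(- \frac{3837}{z} - \frac{3246}{1809}\right) - 6138\right) - 9438} - B = \sqrt{\left(\left(- \frac{3837}{-60} - \frac{3246}{1809}\right) - 6138\right) - 9438} - -25786 = \sqrt{\left(\left(\left(-3837\right) \left(- \frac{1}{60}\right) - \frac{1082}{603}\right) - 6138\right) - 9438} + 25786 = \sqrt{\left(\left(\frac{1279}{20} - \frac{1082}{603}\right) - 6138\right) - 9438} + 25786 = \sqrt{\left(\frac{749597}{12060} - 6138\right) - 9438} + 25786 = \sqrt{- \frac{73274683}{12060} - 9438} + 25786 = \sqrt{- \frac{187096963}{12060}} + 25786 = \frac{i \sqrt{62677482605}}{2010} + 25786 = 25786 + \frac{i \sqrt{62677482605}}{2010}$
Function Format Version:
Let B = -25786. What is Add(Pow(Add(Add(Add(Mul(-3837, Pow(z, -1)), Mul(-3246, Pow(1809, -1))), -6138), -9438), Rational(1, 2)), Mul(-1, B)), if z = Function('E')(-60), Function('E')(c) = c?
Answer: Add(25786, Mul(Rational(1, 2010), I, Pow(62677482605, Rational(1, 2)))) ≈ Add(25786., Mul(124.55, I))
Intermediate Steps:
z = -60
Add(Pow(Add(Add(Add(Mul(-3837, Pow(z, -1)), Mul(-3246, Pow(1809, -1))), -6138), -9438), Rational(1, 2)), Mul(-1, B)) = Add(Pow(Add(Add(Add(Mul(-3837, Pow(-60, -1)), Mul(-3246, Pow(1809, -1))), -6138), -9438), Rational(1, 2)), Mul(-1, -25786)) = Add(Pow(Add(Add(Add(Mul(-3837, Rational(-1, 60)), Mul(-3246, Rational(1, 1809))), -6138), -9438), Rational(1, 2)), 25786) = Add(Pow(Add(Add(Add(Rational(1279, 20), Rational(-1082, 603)), -6138), -9438), Rational(1, 2)), 25786) = Add(Pow(Add(Add(Rational(749597, 12060), -6138), -9438), Rational(1, 2)), 25786) = Add(Pow(Add(Rational(-73274683, 12060), -9438), Rational(1, 2)), 25786) = Add(Pow(Rational(-187096963, 12060), Rational(1, 2)), 25786) = Add(Mul(Rational(1, 2010), I, Pow(62677482605, Rational(1, 2))), 25786) = Add(25786, Mul(Rational(1, 2010), I, Pow(62677482605, Rational(1, 2))))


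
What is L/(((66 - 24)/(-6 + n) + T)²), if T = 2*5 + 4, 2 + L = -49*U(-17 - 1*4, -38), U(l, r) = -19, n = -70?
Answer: 1341476/261121 ≈ 5.1374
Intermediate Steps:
L = 929 (L = -2 - 49*(-19) = -2 + 931 = 929)
T = 14 (T = 10 + 4 = 14)
L/(((66 - 24)/(-6 + n) + T)²) = 929/(((66 - 24)/(-6 - 70) + 14)²) = 929/((42/(-76) + 14)²) = 929/((42*(-1/76) + 14)²) = 929/((-21/38 + 14)²) = 929/((511/38)²) = 929/(261121/1444) = 929*(1444/261121) = 1341476/261121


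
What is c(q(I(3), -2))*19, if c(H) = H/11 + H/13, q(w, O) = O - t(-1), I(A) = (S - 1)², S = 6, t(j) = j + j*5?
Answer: 1824/143 ≈ 12.755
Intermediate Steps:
t(j) = 6*j (t(j) = j + 5*j = 6*j)
I(A) = 25 (I(A) = (6 - 1)² = 5² = 25)
q(w, O) = 6 + O (q(w, O) = O - 6*(-1) = O - 1*(-6) = O + 6 = 6 + O)
c(H) = 24*H/143 (c(H) = H*(1/11) + H*(1/13) = H/11 + H/13 = 24*H/143)
c(q(I(3), -2))*19 = (24*(6 - 2)/143)*19 = ((24/143)*4)*19 = (96/143)*19 = 1824/143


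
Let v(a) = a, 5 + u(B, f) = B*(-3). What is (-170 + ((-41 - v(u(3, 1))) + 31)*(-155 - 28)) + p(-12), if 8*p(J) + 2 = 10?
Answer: -901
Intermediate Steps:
u(B, f) = -5 - 3*B (u(B, f) = -5 + B*(-3) = -5 - 3*B)
p(J) = 1 (p(J) = -1/4 + (1/8)*10 = -1/4 + 5/4 = 1)
(-170 + ((-41 - v(u(3, 1))) + 31)*(-155 - 28)) + p(-12) = (-170 + ((-41 - (-5 - 3*3)) + 31)*(-155 - 28)) + 1 = (-170 + ((-41 - (-5 - 9)) + 31)*(-183)) + 1 = (-170 + ((-41 - 1*(-14)) + 31)*(-183)) + 1 = (-170 + ((-41 + 14) + 31)*(-183)) + 1 = (-170 + (-27 + 31)*(-183)) + 1 = (-170 + 4*(-183)) + 1 = (-170 - 732) + 1 = -902 + 1 = -901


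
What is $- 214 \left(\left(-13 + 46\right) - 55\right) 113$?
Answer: $532004$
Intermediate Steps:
$- 214 \left(\left(-13 + 46\right) - 55\right) 113 = - 214 \left(33 - 55\right) 113 = \left(-214\right) \left(-22\right) 113 = 4708 \cdot 113 = 532004$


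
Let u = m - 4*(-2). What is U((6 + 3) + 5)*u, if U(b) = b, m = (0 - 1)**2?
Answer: 126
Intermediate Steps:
m = 1 (m = (-1)**2 = 1)
u = 9 (u = 1 - 4*(-2) = 1 + 8 = 9)
U((6 + 3) + 5)*u = ((6 + 3) + 5)*9 = (9 + 5)*9 = 14*9 = 126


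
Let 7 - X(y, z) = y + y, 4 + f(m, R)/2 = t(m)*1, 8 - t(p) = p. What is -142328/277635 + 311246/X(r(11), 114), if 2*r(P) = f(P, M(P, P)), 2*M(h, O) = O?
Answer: 9601088258/647815 ≈ 14821.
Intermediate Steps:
M(h, O) = O/2
t(p) = 8 - p
f(m, R) = 8 - 2*m (f(m, R) = -8 + 2*((8 - m)*1) = -8 + 2*(8 - m) = -8 + (16 - 2*m) = 8 - 2*m)
r(P) = 4 - P (r(P) = (8 - 2*P)/2 = 4 - P)
X(y, z) = 7 - 2*y (X(y, z) = 7 - (y + y) = 7 - 2*y)
-142328/277635 + 311246/X(r(11), 114) = -142328/277635 + 311246/(7 - 2*(4 - 1*11)) = -142328*1/277635 + 311246/(7 - 2*(4 - 11)) = -142328/277635 + 311246/(7 - 2*(-7)) = -142328/277635 + 311246/(7 + 14) = -142328/277635 + 311246/21 = 9601088258/647815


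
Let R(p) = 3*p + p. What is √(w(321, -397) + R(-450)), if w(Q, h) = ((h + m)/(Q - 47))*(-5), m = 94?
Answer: I*√134721690/274 ≈ 42.361*I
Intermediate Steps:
R(p) = 4*p
w(Q, h) = -5*(94 + h)/(-47 + Q) (w(Q, h) = ((h + 94)/(Q - 47))*(-5) = ((94 + h)/(-47 + Q))*(-5) = -5*(94 + h)/(-47 + Q))
√(w(321, -397) + R(-450)) = √(5*(-94 - 1*(-397))/(-47 + 321) + 4*(-450)) = √(5*(-94 + 397)/274 - 1800) = √(5*(1/274)*303 - 1800) = √(1515/274 - 1800) = √(-491685/274) = I*√134721690/274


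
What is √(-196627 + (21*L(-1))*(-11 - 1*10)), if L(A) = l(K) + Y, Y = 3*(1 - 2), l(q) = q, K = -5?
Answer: I*√193099 ≈ 439.43*I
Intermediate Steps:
Y = -3 (Y = 3*(-1) = -3)
L(A) = -8 (L(A) = -5 - 3 = -8)
√(-196627 + (21*L(-1))*(-11 - 1*10)) = √(-196627 + (21*(-8))*(-11 - 1*10)) = √(-196627 - 168*(-11 - 10)) = √(-196627 - 168*(-21)) = √(-196627 + 3528) = √(-193099) = I*√193099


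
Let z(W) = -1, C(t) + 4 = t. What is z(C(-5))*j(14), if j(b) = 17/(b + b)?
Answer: -17/28 ≈ -0.60714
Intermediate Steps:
C(t) = -4 + t
j(b) = 17/(2*b) (j(b) = 17/((2*b)) = 17*(1/(2*b)) = 17/(2*b))
z(C(-5))*j(14) = -17/(2*14) = -1*17/28 = -17/28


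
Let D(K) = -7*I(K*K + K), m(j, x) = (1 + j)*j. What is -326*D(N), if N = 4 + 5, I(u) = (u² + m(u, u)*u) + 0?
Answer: 1700546400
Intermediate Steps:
m(j, x) = j*(1 + j)
I(u) = u² + u²*(1 + u) (I(u) = (u² + (u*(1 + u))*u) + 0 = (u² + u²*(1 + u)) + 0 = u² + u²*(1 + u))
N = 9
D(K) = -7*(K + K²)²*(2 + K + K²) (D(K) = -7*(K*K + K)²*(2 + (K*K + K)) = -7*(K² + K)²*(2 + (K² + K)) = -7*(K + K²)²*(2 + (K + K²)) = -7*(K + K²)²*(2 + K + K²))
-326*D(N) = -(-2282)*9²*(1 + 9)²*(2 + 9*(1 + 9)) = -(-2282)*81*10²*(2 + 9*10) = -(-2282)*81*100*(2 + 90) = -(-2282)*81*100*92 = -326*(-5216400) = 1700546400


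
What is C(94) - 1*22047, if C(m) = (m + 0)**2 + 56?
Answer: -13155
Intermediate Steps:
C(m) = 56 + m**2 (C(m) = m**2 + 56 = 56 + m**2)
C(94) - 1*22047 = (56 + 94**2) - 1*22047 = (56 + 8836) - 22047 = 8892 - 22047 = -13155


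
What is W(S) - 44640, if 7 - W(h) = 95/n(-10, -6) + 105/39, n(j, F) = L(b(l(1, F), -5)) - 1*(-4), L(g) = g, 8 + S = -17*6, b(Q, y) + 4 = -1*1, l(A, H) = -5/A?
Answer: -579029/13 ≈ -44541.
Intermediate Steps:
b(Q, y) = -5 (b(Q, y) = -4 - 1*1 = -4 - 1 = -5)
S = -110 (S = -8 - 17*6 = -8 - 102 = -110)
n(j, F) = -1 (n(j, F) = -5 - 1*(-4) = -5 + 4 = -1)
W(h) = 1291/13 (W(h) = 7 - (95/(-1) + 105/39) = 7 - (95*(-1) + 105*(1/39)) = 7 - (-95 + 35/13) = 7 - 1*(-1200/13) = 7 + 1200/13 = 1291/13)
W(S) - 44640 = 1291/13 - 44640 = -579029/13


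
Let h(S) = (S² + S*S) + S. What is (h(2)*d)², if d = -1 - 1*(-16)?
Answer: 22500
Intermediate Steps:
d = 15 (d = -1 + 16 = 15)
h(S) = S + 2*S² (h(S) = (S² + S²) + S = 2*S² + S = S + 2*S²)
(h(2)*d)² = ((2*(1 + 2*2))*15)² = ((2*(1 + 4))*15)² = ((2*5)*15)² = (10*15)² = 150² = 22500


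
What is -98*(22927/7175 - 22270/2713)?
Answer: 1366208186/2780825 ≈ 491.30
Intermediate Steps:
-98*(22927/7175 - 22270/2713) = -98*(-97586299/19465775) = 1366208186/2780825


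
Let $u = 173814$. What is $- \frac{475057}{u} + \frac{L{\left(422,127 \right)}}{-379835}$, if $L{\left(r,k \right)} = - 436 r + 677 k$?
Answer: $- \frac{163407244013}{66020640690} \approx -2.4751$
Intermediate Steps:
$- \frac{475057}{u} + \frac{L{\left(422,127 \right)}}{-379835} = - \frac{475057}{173814} + \frac{\left(-436\right) 422 + 677 \cdot 127}{-379835} = \left(-475057\right) \frac{1}{173814} + \left(-183992 + 85979\right) \left(- \frac{1}{379835}\right) = - \frac{475057}{173814} - - \frac{98013}{379835} = - \frac{475057}{173814} + \frac{98013}{379835} = - \frac{163407244013}{66020640690}$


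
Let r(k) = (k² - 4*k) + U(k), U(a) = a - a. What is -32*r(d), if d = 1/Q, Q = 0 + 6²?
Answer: 286/81 ≈ 3.5309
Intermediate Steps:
Q = 36 (Q = 0 + 36 = 36)
d = 1/36 ≈ 0.027778
U(a) = 0
r(k) = k² - 4*k (r(k) = (k² - 4*k) + 0 = k² - 4*k)
-32*r(d) = -8*(-4 + 1/36)/9 = -8*(-143)/(9*36) = -32*(-143/1296) = 286/81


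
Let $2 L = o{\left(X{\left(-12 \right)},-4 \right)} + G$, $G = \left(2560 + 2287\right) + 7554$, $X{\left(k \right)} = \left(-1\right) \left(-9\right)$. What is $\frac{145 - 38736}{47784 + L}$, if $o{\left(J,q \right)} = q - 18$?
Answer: $- \frac{11026}{15421} \approx -0.715$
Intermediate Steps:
$X{\left(k \right)} = 9$
$o{\left(J,q \right)} = -18 + q$
$G = 12401$ ($G = 4847 + 7554 = 12401$)
$L = \frac{12379}{2}$ ($L = \frac{\left(-18 - 4\right) + 12401}{2} = \frac{-22 + 12401}{2} = \frac{1}{2} \cdot 12379 = \frac{12379}{2} \approx 6189.5$)
$\frac{145 - 38736}{47784 + L} = \frac{145 - 38736}{47784 + \frac{12379}{2}} = - \frac{38591}{\frac{107947}{2}} = \left(-38591\right) \frac{2}{107947} = - \frac{11026}{15421}$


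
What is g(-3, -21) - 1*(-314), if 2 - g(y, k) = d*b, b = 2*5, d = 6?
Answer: 256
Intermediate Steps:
b = 10
g(y, k) = -58 (g(y, k) = 2 - 6*10 = 2 - 1*60 = 2 - 60 = -58)
g(-3, -21) - 1*(-314) = -58 - 1*(-314) = -58 + 314 = 256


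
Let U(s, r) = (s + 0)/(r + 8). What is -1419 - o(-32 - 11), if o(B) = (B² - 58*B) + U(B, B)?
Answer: -201713/35 ≈ -5763.2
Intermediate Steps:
U(s, r) = s/(8 + r)
o(B) = B² - 58*B + B/(8 + B) (o(B) = (B² - 58*B) + B/(8 + B) = B² - 58*B + B/(8 + B))
-1419 - o(-32 - 11) = -1419 - (-32 - 11)*(1 + (-58 + (-32 - 11))*(8 + (-32 - 11)))/(8 + (-32 - 11)) = -1419 - (-43)*(1 + (-58 - 43)*(8 - 43))/(8 - 43) = -1419 - (-43)*(1 - 101*(-35))/(-35) = -1419 - (-43)*(-1)*(1 + 3535)/35 = -1419 - (-43)*(-1)*3536/35 = -1419 - 1*152048/35 = -1419 - 152048/35 = -201713/35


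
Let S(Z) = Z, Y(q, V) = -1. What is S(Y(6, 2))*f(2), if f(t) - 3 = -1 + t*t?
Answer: -6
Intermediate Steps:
f(t) = 2 + t**2 (f(t) = 3 + (-1 + t*t) = 3 + (-1 + t**2) = 2 + t**2)
S(Y(6, 2))*f(2) = -(2 + 2**2) = -(2 + 4) = -1*6 = -6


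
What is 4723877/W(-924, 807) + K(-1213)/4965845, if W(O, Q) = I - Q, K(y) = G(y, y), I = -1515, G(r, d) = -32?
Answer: -23458041055369/11530692090 ≈ -2034.4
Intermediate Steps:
K(y) = -32
W(O, Q) = -1515 - Q
4723877/W(-924, 807) + K(-1213)/4965845 = 4723877/(-1515 - 1*807) - 32/4965845 = 4723877/(-1515 - 807) - 32*1/4965845 = 4723877/(-2322) - 32/4965845 = 4723877*(-1/2322) - 32/4965845 = -4723877/2322 - 32/4965845 = -23458041055369/11530692090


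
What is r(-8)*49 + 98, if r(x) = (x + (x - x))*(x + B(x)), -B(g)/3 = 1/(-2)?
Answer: 2646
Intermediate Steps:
B(g) = 3/2 (B(g) = -3/(-2) = -3*(-½) = 3/2)
r(x) = x*(3/2 + x) (r(x) = (x + (x - x))*(x + 3/2) = (x + 0)*(3/2 + x) = x*(3/2 + x))
r(-8)*49 + 98 = ((½)*(-8)*(3 + 2*(-8)))*49 + 98 = ((½)*(-8)*(3 - 16))*49 + 98 = ((½)*(-8)*(-13))*49 + 98 = 52*49 + 98 = 2548 + 98 = 2646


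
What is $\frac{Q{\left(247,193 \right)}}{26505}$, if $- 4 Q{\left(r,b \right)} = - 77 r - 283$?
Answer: $\frac{3217}{17670} \approx 0.18206$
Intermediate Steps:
$Q{\left(r,b \right)} = \frac{283}{4} + \frac{77 r}{4}$ ($Q{\left(r,b \right)} = - \frac{- 77 r - 283}{4} = - \frac{-283 - 77 r}{4} = \frac{283}{4} + \frac{77 r}{4}$)
$\frac{Q{\left(247,193 \right)}}{26505} = \frac{\frac{283}{4} + \frac{77}{4} \cdot 247}{26505} = \left(\frac{283}{4} + \frac{19019}{4}\right) \frac{1}{26505} = \frac{9651}{2} \cdot \frac{1}{26505} = \frac{3217}{17670}$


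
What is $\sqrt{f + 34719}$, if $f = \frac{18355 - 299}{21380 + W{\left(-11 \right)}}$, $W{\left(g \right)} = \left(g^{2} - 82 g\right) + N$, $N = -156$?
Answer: $\frac{\sqrt{17183841955303}}{22247} \approx 186.33$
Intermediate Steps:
$W{\left(g \right)} = -156 + g^{2} - 82 g$ ($W{\left(g \right)} = \left(g^{2} - 82 g\right) - 156 = -156 + g^{2} - 82 g$)
$f = \frac{18056}{22247}$ ($f = \frac{18355 - 299}{21380 - \left(-746 - 121\right)} = \frac{18056}{21380 + \left(-156 + 121 + 902\right)} = \frac{18056}{21380 + 867} = \frac{18056}{22247} \approx 0.81161$)
$\sqrt{f + 34719} = \sqrt{\frac{18056}{22247} + 34719} = \sqrt{\frac{772411649}{22247}} = \frac{\sqrt{17183841955303}}{22247}$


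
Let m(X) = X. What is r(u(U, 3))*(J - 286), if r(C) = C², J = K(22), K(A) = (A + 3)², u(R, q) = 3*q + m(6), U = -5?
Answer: 76275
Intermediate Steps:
u(R, q) = 6 + 3*q (u(R, q) = 3*q + 6 = 6 + 3*q)
K(A) = (3 + A)²
J = 625 (J = (3 + 22)² = 25² = 625)
r(u(U, 3))*(J - 286) = (6 + 3*3)²*(625 - 286) = (6 + 9)²*339 = 15²*339 = 225*339 = 76275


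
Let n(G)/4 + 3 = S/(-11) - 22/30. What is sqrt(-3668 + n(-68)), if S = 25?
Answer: 4*I*sqrt(6282210)/165 ≈ 60.762*I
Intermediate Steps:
n(G) = -3964/165 (n(G) = -12 + 4*(25/(-11) - 22/30) = -12 + 4*(25*(-1/11) - 22*1/30) = -12 + 4*(-25/11 - 11/15) = -12 + 4*(-496/165) = -12 - 1984/165 = -3964/165)
sqrt(-3668 + n(-68)) = sqrt(-3668 - 3964/165) = sqrt(-609184/165) = 4*I*sqrt(6282210)/165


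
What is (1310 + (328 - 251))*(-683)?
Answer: -947321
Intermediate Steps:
(1310 + (328 - 251))*(-683) = (1310 + 77)*(-683) = 1387*(-683) = -947321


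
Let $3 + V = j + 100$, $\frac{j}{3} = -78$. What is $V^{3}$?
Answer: $-2571353$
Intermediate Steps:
$j = -234$ ($j = 3 \left(-78\right) = -234$)
$V = -137$ ($V = -3 + \left(-234 + 100\right) = -3 - 134 = -137$)
$V^{3} = \left(-137\right)^{3} = -2571353$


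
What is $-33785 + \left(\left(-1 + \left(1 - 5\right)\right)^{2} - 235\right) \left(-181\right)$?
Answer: $4225$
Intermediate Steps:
$-33785 + \left(\left(-1 + \left(1 - 5\right)\right)^{2} - 235\right) \left(-181\right) = -33785 + \left(\left(-1 - 4\right)^{2} - 235\right) \left(-181\right) = -33785 + \left(\left(-5\right)^{2} - 235\right) \left(-181\right) = -33785 + \left(25 - 235\right) \left(-181\right) = -33785 - -38010 = -33785 + 38010 = 4225$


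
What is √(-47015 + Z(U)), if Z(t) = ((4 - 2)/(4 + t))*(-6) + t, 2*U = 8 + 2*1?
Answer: I*√423102/3 ≈ 216.82*I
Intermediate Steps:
U = 5 (U = (8 + 2*1)/2 = (8 + 2)/2 = (½)*10 = 5)
Z(t) = t - 12/(4 + t) (Z(t) = (2/(4 + t))*(-6) + t = -12/(4 + t) + t = t - 12/(4 + t))
√(-47015 + Z(U)) = √(-47015 + (-12 + 5² + 4*5)/(4 + 5)) = √(-47015 + (-12 + 25 + 20)/9) = √(-47015 + (⅑)*33) = √(-47015 + 11/3) = √(-141034/3) = I*√423102/3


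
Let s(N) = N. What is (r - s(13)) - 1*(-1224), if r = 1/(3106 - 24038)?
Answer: 25348651/20932 ≈ 1211.0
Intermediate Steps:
r = -1/20932 (r = 1/(-20932) = -1/20932 ≈ -4.7774e-5)
(r - s(13)) - 1*(-1224) = (-1/20932 - 1*13) - 1*(-1224) = (-1/20932 - 13) + 1224 = -272117/20932 + 1224 = 25348651/20932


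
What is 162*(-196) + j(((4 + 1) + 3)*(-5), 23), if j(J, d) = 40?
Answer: -31712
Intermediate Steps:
162*(-196) + j(((4 + 1) + 3)*(-5), 23) = 162*(-196) + 40 = -31752 + 40 = -31712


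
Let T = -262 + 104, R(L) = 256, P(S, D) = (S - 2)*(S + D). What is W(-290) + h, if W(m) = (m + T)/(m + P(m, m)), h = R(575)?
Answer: 21640736/84535 ≈ 256.00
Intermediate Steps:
P(S, D) = (-2 + S)*(D + S)
T = -158
h = 256
W(m) = (-158 + m)/(-3*m + 2*m²) (W(m) = (m - 158)/(m + (m² - 2*m - 2*m + m*m)) = (-158 + m)/(m + (m² - 2*m - 2*m + m²)) = (-158 + m)/(m + (-4*m + 2*m²)) = (-158 + m)/(-3*m + 2*m²))
W(-290) + h = (-158 - 290)/((-290)*(-3 + 2*(-290))) + 256 = -1/290*(-448)/(-3 - 580) + 256 = -1/290*(-448)/(-583) + 256 = -1/290*(-1/583)*(-448) + 256 = -224/84535 + 256 = 21640736/84535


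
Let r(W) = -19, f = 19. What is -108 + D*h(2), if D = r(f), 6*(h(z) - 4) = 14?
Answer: -685/3 ≈ -228.33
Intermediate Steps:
h(z) = 19/3 (h(z) = 4 + (⅙)*14 = 4 + 7/3 = 19/3)
D = -19
-108 + D*h(2) = -108 - 19*19/3 = -108 - 361/3 = -685/3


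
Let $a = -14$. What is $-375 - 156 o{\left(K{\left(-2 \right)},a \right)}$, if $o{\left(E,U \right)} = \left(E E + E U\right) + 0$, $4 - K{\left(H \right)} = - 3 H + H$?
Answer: $-375$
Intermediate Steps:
$K{\left(H \right)} = 4 + 2 H$ ($K{\left(H \right)} = 4 - \left(- 3 H + H\right) = 4 - - 2 H = 4 + 2 H$)
$o{\left(E,U \right)} = E^{2} + E U$ ($o{\left(E,U \right)} = \left(E^{2} + E U\right) + 0 = E^{2} + E U$)
$-375 - 156 o{\left(K{\left(-2 \right)},a \right)} = -375 - 156 \left(4 + 2 \left(-2\right)\right) \left(\left(4 + 2 \left(-2\right)\right) - 14\right) = -375 - 156 \left(4 - 4\right) \left(\left(4 - 4\right) - 14\right) = -375 - 156 \cdot 0 \left(0 - 14\right) = -375 - 156 \cdot 0 \left(-14\right) = -375 - 0 = -375 + 0 = -375$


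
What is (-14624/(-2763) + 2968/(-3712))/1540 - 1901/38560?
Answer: -4413845635/95162671296 ≈ -0.046382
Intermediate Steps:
(-14624/(-2763) + 2968/(-3712))/1540 - 1901/38560 = (-14624*(-1/2763) + 2968*(-1/3712))*(1/1540) - 1901*1/38560 = (14624/2763 - 371/464)*(1/1540) - 1901/38560 = (5760463/1282032)*(1/1540) - 1901/38560 = 5760463/1974329280 - 1901/38560 = -4413845635/95162671296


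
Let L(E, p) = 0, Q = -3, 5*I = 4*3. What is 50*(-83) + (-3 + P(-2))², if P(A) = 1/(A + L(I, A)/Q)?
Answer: -16551/4 ≈ -4137.8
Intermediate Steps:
I = 12/5 (I = (4*3)/5 = (⅕)*12 = 12/5 ≈ 2.4000)
P(A) = 1/A (P(A) = 1/(A + 0/(-3)) = 1/(A + 0*(-⅓)) = 1/(A + 0) = 1/A)
50*(-83) + (-3 + P(-2))² = 50*(-83) + (-3 + 1/(-2))² = -4150 + (-3 - ½)² = -4150 + (-7/2)² = -4150 + 49/4 = -16551/4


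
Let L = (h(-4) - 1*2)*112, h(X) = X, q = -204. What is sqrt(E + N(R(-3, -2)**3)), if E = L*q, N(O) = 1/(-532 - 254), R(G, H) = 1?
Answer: sqrt(84692417262)/786 ≈ 370.25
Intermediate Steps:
N(O) = -1/786 (N(O) = 1/(-786) = -1/786)
L = -672 (L = (-4 - 1*2)*112 = (-4 - 2)*112 = -6*112 = -672)
E = 137088 (E = -672*(-204) = 137088)
sqrt(E + N(R(-3, -2)**3)) = sqrt(137088 - 1/786) = sqrt(107751167/786) = sqrt(84692417262)/786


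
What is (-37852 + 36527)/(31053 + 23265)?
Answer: -1325/54318 ≈ -0.024393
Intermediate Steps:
(-37852 + 36527)/(31053 + 23265) = -1325/54318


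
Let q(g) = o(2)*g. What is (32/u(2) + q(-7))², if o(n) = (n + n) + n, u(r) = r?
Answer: 676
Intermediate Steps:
o(n) = 3*n (o(n) = 2*n + n = 3*n)
q(g) = 6*g (q(g) = (3*2)*g = 6*g)
(32/u(2) + q(-7))² = (32/2 + 6*(-7))² = (32*(½) - 42)² = (16 - 42)² = (-26)² = 676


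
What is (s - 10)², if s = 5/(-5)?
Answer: 121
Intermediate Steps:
s = -1 (s = 5*(-⅕) = -1)
(s - 10)² = (-1 - 10)² = (-11)² = 121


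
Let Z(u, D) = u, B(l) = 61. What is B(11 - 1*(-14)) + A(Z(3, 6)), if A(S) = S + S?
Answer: 67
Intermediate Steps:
A(S) = 2*S
B(11 - 1*(-14)) + A(Z(3, 6)) = 61 + 2*3 = 61 + 6 = 67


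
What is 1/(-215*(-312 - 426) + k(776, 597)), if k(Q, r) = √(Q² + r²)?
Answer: 31734/5035042063 - √958585/25175210315 ≈ 6.2637e-6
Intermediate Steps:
1/(-215*(-312 - 426) + k(776, 597)) = 1/(-215*(-312 - 426) + √(776² + 597²)) = 1/(-215*(-738) + √(602176 + 356409)) = 1/(158670 + √958585)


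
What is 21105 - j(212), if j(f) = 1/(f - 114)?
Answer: 2068289/98 ≈ 21105.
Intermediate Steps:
j(f) = 1/(-114 + f)
21105 - j(212) = 21105 - 1/(-114 + 212) = 21105 - 1/98 = 2068289/98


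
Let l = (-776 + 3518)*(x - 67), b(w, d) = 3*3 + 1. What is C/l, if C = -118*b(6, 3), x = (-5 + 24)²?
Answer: -295/201537 ≈ -0.0014638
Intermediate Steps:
b(w, d) = 10 (b(w, d) = 9 + 1 = 10)
x = 361 (x = 19² = 361)
C = -1180 (C = -118*10 = -1180)
l = 806148 (l = (-776 + 3518)*(361 - 67) = 2742*294 = 806148)
C/l = -1180/806148 = -1180*1/806148 = -295/201537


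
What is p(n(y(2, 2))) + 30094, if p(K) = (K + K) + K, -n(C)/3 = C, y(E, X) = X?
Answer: 30076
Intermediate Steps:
n(C) = -3*C
p(K) = 3*K (p(K) = 2*K + K = 3*K)
p(n(y(2, 2))) + 30094 = 3*(-3*2) + 30094 = 3*(-6) + 30094 = -18 + 30094 = 30076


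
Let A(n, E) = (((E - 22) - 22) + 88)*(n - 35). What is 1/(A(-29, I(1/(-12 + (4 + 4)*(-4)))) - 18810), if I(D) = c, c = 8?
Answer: -1/22138 ≈ -4.5171e-5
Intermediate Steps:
I(D) = 8
A(n, E) = (-35 + n)*(44 + E) (A(n, E) = (((-22 + E) - 22) + 88)*(-35 + n) = ((-44 + E) + 88)*(-35 + n) = (44 + E)*(-35 + n) = (-35 + n)*(44 + E))
1/(A(-29, I(1/(-12 + (4 + 4)*(-4)))) - 18810) = 1/((-1540 - 35*8 + 44*(-29) + 8*(-29)) - 18810) = 1/((-1540 - 280 - 1276 - 232) - 18810) = 1/(-3328 - 18810) = 1/(-22138) = -1/22138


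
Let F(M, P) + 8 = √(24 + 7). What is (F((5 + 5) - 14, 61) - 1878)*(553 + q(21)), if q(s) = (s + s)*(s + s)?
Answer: -4369862 + 2317*√31 ≈ -4.3570e+6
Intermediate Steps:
q(s) = 4*s² (q(s) = (2*s)*(2*s) = 4*s²)
F(M, P) = -8 + √31 (F(M, P) = -8 + √(24 + 7) = -8 + √31)
(F((5 + 5) - 14, 61) - 1878)*(553 + q(21)) = ((-8 + √31) - 1878)*(553 + 4*21²) = (-1886 + √31)*(553 + 4*441) = (-1886 + √31)*(553 + 1764) = (-1886 + √31)*2317 = -4369862 + 2317*√31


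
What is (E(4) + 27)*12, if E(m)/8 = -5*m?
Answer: -1596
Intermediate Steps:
E(m) = -40*m (E(m) = 8*(-5*m) = -40*m)
(E(4) + 27)*12 = (-40*4 + 27)*12 = (-160 + 27)*12 = -133*12 = -1596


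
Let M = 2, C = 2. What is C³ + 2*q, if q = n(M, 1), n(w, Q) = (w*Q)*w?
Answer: 16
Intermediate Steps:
n(w, Q) = Q*w² (n(w, Q) = (Q*w)*w = Q*w²)
q = 4 (q = 1*2² = 1*4 = 4)
C³ + 2*q = 2³ + 2*4 = 8 + 8 = 16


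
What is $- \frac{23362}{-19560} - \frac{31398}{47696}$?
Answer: $\frac{31258067}{58308360} \approx 0.53608$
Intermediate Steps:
$- \frac{23362}{-19560} - \frac{31398}{47696} = \left(-23362\right) \left(- \frac{1}{19560}\right) - \frac{15699}{23848} = \frac{11681}{9780} - \frac{15699}{23848} = \frac{31258067}{58308360}$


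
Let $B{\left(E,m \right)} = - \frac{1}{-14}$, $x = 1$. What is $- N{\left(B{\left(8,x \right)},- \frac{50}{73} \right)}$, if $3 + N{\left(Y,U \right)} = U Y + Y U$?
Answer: $\frac{1583}{511} \approx 3.0978$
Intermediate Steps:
$B{\left(E,m \right)} = \frac{1}{14}$ ($B{\left(E,m \right)} = \left(-1\right) \left(- \frac{1}{14}\right) = \frac{1}{14}$)
$N{\left(Y,U \right)} = -3 + 2 U Y$ ($N{\left(Y,U \right)} = -3 + \left(U Y + Y U\right) = -3 + \left(U Y + U Y\right) = -3 + 2 U Y$)
$- N{\left(B{\left(8,x \right)},- \frac{50}{73} \right)} = - (-3 + 2 \left(- \frac{50}{73}\right) \frac{1}{14}) = - (-3 - \frac{50}{511}) = \left(-1\right) \left(- \frac{1583}{511}\right) = \frac{1583}{511}$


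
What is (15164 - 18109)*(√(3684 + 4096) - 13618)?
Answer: 40105010 - 5890*√1945 ≈ 3.9845e+7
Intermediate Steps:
(15164 - 18109)*(√(3684 + 4096) - 13618) = -2945*(√7780 - 13618) = -2945*(2*√1945 - 13618) = -2945*(-13618 + 2*√1945) = 40105010 - 5890*√1945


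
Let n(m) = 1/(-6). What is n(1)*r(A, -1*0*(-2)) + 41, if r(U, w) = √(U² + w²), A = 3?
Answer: 81/2 ≈ 40.500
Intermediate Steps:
n(m) = -⅙
n(1)*r(A, -1*0*(-2)) + 41 = -√(3² + (-1*0*(-2))²)/6 + 41 = -√(9 + (0*(-2))²)/6 + 41 = -√(9 + 0²)/6 + 41 = -√(9 + 0)/6 + 41 = -√9/6 + 41 = -⅙*3 + 41 = -½ + 41 = 81/2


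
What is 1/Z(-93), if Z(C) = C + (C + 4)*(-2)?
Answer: 1/85 ≈ 0.011765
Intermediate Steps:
Z(C) = -8 - C (Z(C) = C + (4 + C)*(-2) = C + (-8 - 2*C) = -8 - C)
1/Z(-93) = 1/(-8 - 1*(-93)) = 1/(-8 + 93) = 1/85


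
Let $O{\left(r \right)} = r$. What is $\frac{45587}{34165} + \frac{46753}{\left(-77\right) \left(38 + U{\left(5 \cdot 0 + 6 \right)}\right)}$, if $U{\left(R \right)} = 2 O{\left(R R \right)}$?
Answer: $- \frac{34605553}{8267930} \approx -4.1855$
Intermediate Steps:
$U{\left(R \right)} = 2 R^{2}$ ($U{\left(R \right)} = 2 R R = 2 R^{2}$)
$\frac{45587}{34165} + \frac{46753}{\left(-77\right) \left(38 + U{\left(5 \cdot 0 + 6 \right)}\right)} = \frac{45587}{34165} + \frac{46753}{\left(-77\right) \left(38 + 2 \left(5 \cdot 0 + 6\right)^{2}\right)} = 45587 \cdot \frac{1}{34165} + \frac{46753}{\left(-77\right) \left(38 + 2 \left(0 + 6\right)^{2}\right)} = \frac{45587}{34165} + \frac{46753}{\left(-77\right) \left(38 + 2 \cdot 6^{2}\right)} = \frac{45587}{34165} + \frac{46753}{\left(-77\right) \left(38 + 2 \cdot 36\right)} = \frac{45587}{34165} + \frac{46753}{\left(-77\right) \left(38 + 72\right)} = \frac{45587}{34165} + \frac{46753}{\left(-77\right) 110} = \frac{45587}{34165} + \frac{46753}{-8470} = \frac{45587}{34165} + 46753 \left(- \frac{1}{8470}\right) = \frac{45587}{34165} - \frac{6679}{1210} = - \frac{34605553}{8267930}$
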